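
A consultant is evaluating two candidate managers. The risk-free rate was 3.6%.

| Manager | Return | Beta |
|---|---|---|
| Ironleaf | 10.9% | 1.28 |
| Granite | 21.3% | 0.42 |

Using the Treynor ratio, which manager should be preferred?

Granite

Ironleaf: Treynor = (10.9% − 3.6%) / 1.28 = 5.703
Granite: Treynor = (21.3% − 3.6%) / 0.42 = 42.143
Highest: Granite (42.143).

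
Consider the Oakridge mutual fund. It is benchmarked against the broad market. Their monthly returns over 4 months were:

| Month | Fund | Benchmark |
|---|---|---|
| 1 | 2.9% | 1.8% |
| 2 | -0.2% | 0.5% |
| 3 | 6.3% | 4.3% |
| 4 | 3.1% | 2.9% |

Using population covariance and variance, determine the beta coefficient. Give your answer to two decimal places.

1.59

r̄p = 3.0250%,  r̄m = 2.3750%
Cov = Σ(rp − r̄p)(rm − r̄m) / 4 = 3.1156
Var(rm) = Σ(rm − r̄m)² / 4 = 1.9569
β = Cov / Var = 3.1156 / 1.9569 = 1.5921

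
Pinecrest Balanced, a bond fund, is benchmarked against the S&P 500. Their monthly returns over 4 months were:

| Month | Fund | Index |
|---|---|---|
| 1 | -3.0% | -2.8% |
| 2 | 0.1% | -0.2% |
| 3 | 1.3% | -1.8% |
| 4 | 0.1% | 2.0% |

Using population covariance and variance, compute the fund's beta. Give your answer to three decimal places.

0.394

r̄p = -0.3750%,  r̄m = -0.7000%
Cov = Σ(rp − r̄p)(rm − r̄m) / 4 = 1.2975
Var(rm) = Σ(rm − r̄m)² / 4 = 3.2900
β = Cov / Var = 1.2975 / 3.2900 = 0.3944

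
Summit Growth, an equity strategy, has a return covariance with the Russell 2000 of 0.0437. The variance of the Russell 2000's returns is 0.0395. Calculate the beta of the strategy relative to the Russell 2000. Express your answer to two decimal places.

1.11

β = Cov(Rp, Rm) / Var(Rm) = 0.0437 / 0.0395 = 1.1063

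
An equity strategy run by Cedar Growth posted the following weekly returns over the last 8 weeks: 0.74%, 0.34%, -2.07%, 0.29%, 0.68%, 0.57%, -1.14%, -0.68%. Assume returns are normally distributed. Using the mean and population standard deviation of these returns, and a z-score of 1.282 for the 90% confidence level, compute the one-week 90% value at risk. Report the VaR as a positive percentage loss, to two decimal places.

1.39

r̄ = (0.74 + 0.34 − 2.07 + 0.29 + 0.68 + 0.57 − 1.14 − 0.68) / 8 = -0.1588%
Population std dev = √[7.3799 / 8] = 0.9605%
VaR = −(r̄ − z·σ) = −(-0.1588 − 1.282 × 0.9605) = −(-1.3902) = 1.3902%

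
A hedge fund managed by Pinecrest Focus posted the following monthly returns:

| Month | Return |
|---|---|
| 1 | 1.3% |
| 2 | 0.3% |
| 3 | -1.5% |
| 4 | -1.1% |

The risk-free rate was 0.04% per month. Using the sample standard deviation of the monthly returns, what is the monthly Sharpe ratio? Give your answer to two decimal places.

-0.22

Mean return r̄ = -1.00 / 4 = -0.2500%
Σ(r − r̄)² = (1.3 − (-0.2500))² + (0.3 − (-0.2500))² + (-1.5 − (-0.2500))² + … = 4.9900
σ = √[4.9900 / 3] = 1.2897%
Sharpe = (r̄ − rf) / σ = (-0.2500 − 0.04) / 1.2897 = -0.2900 / 1.2897 = -0.2249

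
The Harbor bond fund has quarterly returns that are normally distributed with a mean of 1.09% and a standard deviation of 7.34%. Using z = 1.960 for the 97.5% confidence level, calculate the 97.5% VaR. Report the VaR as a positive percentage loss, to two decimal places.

VaR (as % loss) = −(μ − z·σ) = −(1.09% − 1.960 × 7.34%) = −(-13.2964%) = 13.2964%

13.30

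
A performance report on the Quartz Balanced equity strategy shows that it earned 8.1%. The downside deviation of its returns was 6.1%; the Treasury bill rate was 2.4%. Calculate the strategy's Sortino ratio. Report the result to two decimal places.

Sortino = (Rp − Rf) / σd = (8.1% − 2.4%) / 6.1% = 5.70% / 6.1% = 0.9344

0.93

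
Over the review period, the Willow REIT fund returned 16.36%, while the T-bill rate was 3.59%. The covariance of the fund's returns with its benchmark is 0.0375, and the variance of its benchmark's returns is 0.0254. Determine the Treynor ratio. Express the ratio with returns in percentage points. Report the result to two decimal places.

8.65

β = Cov / Var = 0.0375 / 0.0254 = 1.4764
Treynor = (Rp − Rf) / β = (16.36% − 3.59%) / 1.4764 = 12.77 / 1.4764 = 8.6494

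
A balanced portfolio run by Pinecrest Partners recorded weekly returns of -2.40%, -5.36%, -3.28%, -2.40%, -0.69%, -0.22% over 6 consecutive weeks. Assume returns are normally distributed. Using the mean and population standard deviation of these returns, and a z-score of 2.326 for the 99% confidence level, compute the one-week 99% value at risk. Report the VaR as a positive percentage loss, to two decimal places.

6.33

r̄ = (-2.4 − 5.36 − 3.28 − 2.4 − 0.69 − 0.22) / 6 = -14.350 / 6 = -2.3917%
Σ(r − r̄)² = (-2.4 − (-2.3917))² + (-5.36 − (-2.3917))² + (-3.28 − (-2.3917))² + … = 17.2121
σ = √[17.2121 / 6] = 1.6937%
VaR = −(r̄ − z·σ) = −(-2.3917 − 2.326 × 1.6937) = −(-6.3312) = 6.3312%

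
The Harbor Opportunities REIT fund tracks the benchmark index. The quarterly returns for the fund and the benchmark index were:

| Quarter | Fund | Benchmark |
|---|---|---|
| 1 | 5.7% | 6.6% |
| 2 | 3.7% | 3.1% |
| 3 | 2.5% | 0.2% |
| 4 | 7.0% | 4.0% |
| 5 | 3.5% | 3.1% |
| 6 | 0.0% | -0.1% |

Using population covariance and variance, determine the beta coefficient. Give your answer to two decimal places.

r̄p = 3.7333%,  r̄m = 2.8167%
Cov = Σ(rp − r̄p)(rm − r̄m) / 6 = 4.2244
Var(rm) = Σ(rm − r̄m)² / 6 = 5.2047
β = Cov / Var = 4.2244 / 5.2047 = 0.8117

0.81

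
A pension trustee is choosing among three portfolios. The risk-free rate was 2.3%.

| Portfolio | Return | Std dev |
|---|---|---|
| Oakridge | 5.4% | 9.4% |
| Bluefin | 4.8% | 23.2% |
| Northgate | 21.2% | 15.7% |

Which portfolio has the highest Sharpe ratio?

Northgate

Oakridge: Sharpe ratio = (5.4% − 2.3%) / 9.4% = 0.330
Bluefin: Sharpe ratio = (4.8% − 2.3%) / 23.2% = 0.108
Northgate: Sharpe ratio = (21.2% − 2.3%) / 15.7% = 1.204
Highest: Northgate (1.204).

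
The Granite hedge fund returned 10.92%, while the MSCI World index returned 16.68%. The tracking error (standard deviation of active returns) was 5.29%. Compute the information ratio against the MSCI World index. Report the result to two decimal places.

IR = (Rp − Rb) / TE = (10.92% − 16.68%) / 5.29% = -5.76% / 5.29% = -1.0888

-1.09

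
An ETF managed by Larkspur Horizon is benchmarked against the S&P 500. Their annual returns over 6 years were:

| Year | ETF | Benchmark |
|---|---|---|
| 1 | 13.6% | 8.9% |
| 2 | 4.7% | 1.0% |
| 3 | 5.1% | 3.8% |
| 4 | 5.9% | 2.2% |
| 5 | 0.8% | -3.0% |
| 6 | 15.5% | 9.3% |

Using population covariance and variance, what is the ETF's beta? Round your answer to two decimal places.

r̄p = 7.6000%,  r̄m = 3.7000%
Cov = Σ(rp − r̄p)(rm − r̄m) / 6 = 21.8550
Var(rm) = Σ(rm − r̄m)² / 6 = 18.8067
β = Cov / Var = 21.8550 / 18.8067 = 1.1621

1.16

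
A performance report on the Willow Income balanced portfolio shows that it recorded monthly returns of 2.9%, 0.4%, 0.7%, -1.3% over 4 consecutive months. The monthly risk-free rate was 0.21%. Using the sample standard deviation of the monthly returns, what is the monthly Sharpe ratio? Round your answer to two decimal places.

Mean return r̄ = 2.70 / 4 = 0.6750%
Sample σ = √[Σ(r − r̄)² / 3] = √[8.9275 / 3] = √2.9758 = 1.7251%
Sharpe = (r̄ − rf) / σ = (0.6750 − 0.21) / 1.7251 = 0.4650 / 1.7251 = 0.2695

0.27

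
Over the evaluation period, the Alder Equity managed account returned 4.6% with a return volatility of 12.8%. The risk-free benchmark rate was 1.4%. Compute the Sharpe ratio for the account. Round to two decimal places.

Sharpe = (Rp − Rf) / σp = (4.6% − 1.4%) / 12.8% = 3.20% / 12.8% = 0.2500

0.25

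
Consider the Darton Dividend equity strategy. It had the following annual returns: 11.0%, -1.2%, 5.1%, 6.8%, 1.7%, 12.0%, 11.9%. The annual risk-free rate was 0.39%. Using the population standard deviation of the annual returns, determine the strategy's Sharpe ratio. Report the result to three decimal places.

Mean return r̄ = 47.30 / 7 = 6.7571%
Population std dev = √[163.5771 / 7] = 4.8341%
Sharpe = (r̄ − rf) / σ = (6.7571 − 0.39) / 4.8341 = 6.3671 / 4.8341 = 1.3171

1.317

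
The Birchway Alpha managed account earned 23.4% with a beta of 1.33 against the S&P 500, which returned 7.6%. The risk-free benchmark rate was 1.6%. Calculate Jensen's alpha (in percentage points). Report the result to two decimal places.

CAPM expected return = Rf + β(Rm − Rf) = 1.6% + 1.33 × (7.6% − 1.6%) = 1.6 + 1.33 × 6.00 = 9.5800%
Jensen's α = Rp − E[R] = 23.4% − 9.5800% = 13.8200

13.82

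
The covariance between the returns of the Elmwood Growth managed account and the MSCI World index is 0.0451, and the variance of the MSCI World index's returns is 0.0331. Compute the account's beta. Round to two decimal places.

β = Cov(Rp, Rm) / Var(Rm) = 0.0451 / 0.0331 = 1.3625

1.36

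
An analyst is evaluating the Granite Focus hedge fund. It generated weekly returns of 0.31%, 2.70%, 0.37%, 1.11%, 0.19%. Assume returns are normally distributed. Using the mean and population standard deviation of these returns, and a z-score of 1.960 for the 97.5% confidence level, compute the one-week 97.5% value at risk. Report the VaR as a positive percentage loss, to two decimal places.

0.90

r̄ = (0.31 + 2.7 + 0.37 + 1.11 + 0.19) / 5 = 4.680 / 5 = 0.9360%
Σ(r − r̄)² = (0.31 − 0.9360)² + (2.7 − 0.9360)² + (0.37 − 0.9360)² + … = 4.4107
σ = √[4.4107 / 5] = 0.9392%
VaR = −(r̄ − z·σ) = −(0.9360 − 1.960 × 0.9392) = −(-0.9048) = 0.9048%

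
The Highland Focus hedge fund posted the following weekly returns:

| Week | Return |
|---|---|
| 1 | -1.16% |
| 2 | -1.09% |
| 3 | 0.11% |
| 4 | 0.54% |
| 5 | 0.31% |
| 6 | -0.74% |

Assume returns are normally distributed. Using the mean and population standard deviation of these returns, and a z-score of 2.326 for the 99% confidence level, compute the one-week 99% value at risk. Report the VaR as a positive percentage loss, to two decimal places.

r̄ = (-1.16 − 1.09 + 0.11 + 0.54 + 0.31 − 0.74) / 6 = -2.030 / 6 = -0.3383%
Σ(r − r̄)² = 2.7943; population σ = √(2.7943/6) = 0.6824%
VaR = −(r̄ − z·σ) = −(-0.3383 − 2.326 × 0.6824) = −(-1.9256) = 1.9256%

1.93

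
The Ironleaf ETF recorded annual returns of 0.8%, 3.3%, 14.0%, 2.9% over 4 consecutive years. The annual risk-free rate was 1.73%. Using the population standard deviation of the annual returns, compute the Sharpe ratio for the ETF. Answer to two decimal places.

r̄ = (0.8 + 3.3 + 14 + 2.9) / 4 = 21.00 / 4 = 5.2500%
Σ(r − r̄)² = (0.8 − 5.2500)² + (3.3 − 5.2500)² + (14 − 5.2500)² + … = 105.6900
population σ = √(105.6900 / 4) = √26.4225 = 5.1403%
Sharpe = (r̄ − rf) / σ = (5.2500 − 1.73) / 5.1403 = 3.5200 / 5.1403 = 0.6848

0.68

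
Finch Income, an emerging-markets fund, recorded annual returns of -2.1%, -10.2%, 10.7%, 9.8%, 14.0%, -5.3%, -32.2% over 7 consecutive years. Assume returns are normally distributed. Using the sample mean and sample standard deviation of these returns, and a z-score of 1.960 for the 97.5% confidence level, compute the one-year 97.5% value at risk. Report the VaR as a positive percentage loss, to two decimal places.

Mean return μ = -15.30 / 7 = -2.1857%
Σ(r − μ)² = 1546.4686; sample σ = √(1546.4686/6) = 16.0544%
VaR = −(μ − z·σ) = −(-2.1857 − 1.960 × 16.0544) = −(-33.6523) = 33.6523%

33.65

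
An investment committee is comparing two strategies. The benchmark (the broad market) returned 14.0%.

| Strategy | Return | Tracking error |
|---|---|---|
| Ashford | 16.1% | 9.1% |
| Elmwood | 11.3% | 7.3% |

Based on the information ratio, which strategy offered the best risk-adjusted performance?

Ashford: IR = (16.1% − 14.0%) / 9.1% = 0.231
Elmwood: IR = (11.3% − 14.0%) / 7.3% = -0.370
Highest: Ashford (0.231).

Ashford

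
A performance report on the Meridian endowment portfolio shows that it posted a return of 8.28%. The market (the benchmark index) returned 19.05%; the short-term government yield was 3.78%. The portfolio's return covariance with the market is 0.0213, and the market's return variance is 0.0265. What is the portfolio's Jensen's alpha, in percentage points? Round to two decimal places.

-7.77

β = Cov / Var = 0.0213 / 0.0265 = 0.8038
E[R] = Rf + β(Rm − Rf) = 3.78% + 0.8038 × (19.05% − 3.78%) = 16.0540%
α = Rp − E[R] = 8.28% − 16.0540% = -7.7740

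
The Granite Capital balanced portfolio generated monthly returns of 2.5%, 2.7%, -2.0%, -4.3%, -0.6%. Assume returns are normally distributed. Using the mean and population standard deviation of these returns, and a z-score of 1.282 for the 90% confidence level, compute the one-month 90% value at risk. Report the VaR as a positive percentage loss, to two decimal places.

r̄ = (2.5 + 2.7 − 2 − 4.3 − 0.6) / 5 = -1.70 / 5 = -0.3400%
Σ(r − r̄)² = (2.5 − (-0.3400))² + (2.7 − (-0.3400))² + … = 35.8120
population σ = √(35.8120 / 5) = √7.1624 = 2.6763%
VaR = −(r̄ − z·σ) = −(-0.3400 − 1.282 × 2.6763) = −(-3.7710) = 3.7710%

3.77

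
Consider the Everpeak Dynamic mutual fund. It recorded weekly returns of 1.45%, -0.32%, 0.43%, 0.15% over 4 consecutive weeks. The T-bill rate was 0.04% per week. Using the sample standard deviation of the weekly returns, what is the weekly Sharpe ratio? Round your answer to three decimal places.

0.518

Mean return μ = 1.710 / 4 = 0.4275%
Sample σ = √[Σ(r − μ)² / 3] = √[1.6813 / 3] = √0.5604 = 0.7486%
Sharpe = (μ − rf) / σ = (0.4275 − 0.04) / 0.7486 = 0.3875 / 0.7486 = 0.5176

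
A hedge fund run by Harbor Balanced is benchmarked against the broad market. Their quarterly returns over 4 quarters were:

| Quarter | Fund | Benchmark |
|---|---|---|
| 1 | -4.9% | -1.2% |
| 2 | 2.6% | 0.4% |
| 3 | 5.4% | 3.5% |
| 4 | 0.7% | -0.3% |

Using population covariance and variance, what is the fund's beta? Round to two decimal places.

r̄p = 0.9500%,  r̄m = 0.6000%
Cov = Σ(rp − r̄p)(rm − r̄m) / 4 = 5.8325
Var(rm) = Σ(rm − r̄m)² / 4 = 3.1250
β = Cov / Var = 5.8325 / 3.1250 = 1.8664

1.87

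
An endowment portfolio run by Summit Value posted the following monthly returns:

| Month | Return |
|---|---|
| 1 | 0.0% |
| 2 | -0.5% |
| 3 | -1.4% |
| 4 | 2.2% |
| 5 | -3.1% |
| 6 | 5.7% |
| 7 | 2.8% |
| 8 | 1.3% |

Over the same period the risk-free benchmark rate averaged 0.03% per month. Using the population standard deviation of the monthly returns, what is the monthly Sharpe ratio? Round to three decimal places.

0.330

r̄ = (0 − 0.5 − 1.4 + 2.2 − 3.1 + 5.7 + 2.8 + 1.3) / 8 = 7.00 / 8 = 0.8750%
Population σ = √[Σ(r − r̄)² / 8] = √[52.5550 / 8] = √6.5694 = 2.5631%
Sharpe = (r̄ − rf) / σ = (0.8750 − 0.03) / 2.5631 = 0.8450 / 2.5631 = 0.3297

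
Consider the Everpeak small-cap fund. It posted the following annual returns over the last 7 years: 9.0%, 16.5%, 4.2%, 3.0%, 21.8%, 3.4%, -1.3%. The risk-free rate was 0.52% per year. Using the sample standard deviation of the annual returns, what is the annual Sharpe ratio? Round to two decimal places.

0.91

r̄ = (9 + 16.5 + 4.2 + 3 + 21.8 + 3.4 − 1.3) / 7 = 8.0857%
Σ(r − r̄)² = 410.7286; sample σ = √(410.7286/6) = 8.2737%
Sharpe = (r̄ − rf) / σ = (8.0857 − 0.52) / 8.2737 = 7.5657 / 8.2737 = 0.9144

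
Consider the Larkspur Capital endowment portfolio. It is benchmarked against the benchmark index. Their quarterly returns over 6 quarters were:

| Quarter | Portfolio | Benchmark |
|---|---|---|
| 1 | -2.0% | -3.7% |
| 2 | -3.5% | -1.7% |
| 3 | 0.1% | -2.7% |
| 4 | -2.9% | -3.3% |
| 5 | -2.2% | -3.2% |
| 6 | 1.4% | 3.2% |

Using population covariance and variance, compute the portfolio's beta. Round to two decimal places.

0.50

r̄p = -1.5167%,  r̄m = -1.9000%
Cov = Σ(rp − r̄p)(rm − r̄m) / 6 = 2.8133
Var(rm) = Σ(rm − r̄m)² / 6 = 5.5967
β = Cov / Var = 2.8133 / 5.5967 = 0.5027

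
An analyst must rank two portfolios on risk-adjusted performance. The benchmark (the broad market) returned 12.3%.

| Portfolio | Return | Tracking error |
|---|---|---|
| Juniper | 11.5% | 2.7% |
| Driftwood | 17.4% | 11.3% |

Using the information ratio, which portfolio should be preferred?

Juniper: IR = (11.5% − 12.3%) / 2.7% = -0.296
Driftwood: IR = (17.4% − 12.3%) / 11.3% = 0.451
Highest: Driftwood (0.451).

Driftwood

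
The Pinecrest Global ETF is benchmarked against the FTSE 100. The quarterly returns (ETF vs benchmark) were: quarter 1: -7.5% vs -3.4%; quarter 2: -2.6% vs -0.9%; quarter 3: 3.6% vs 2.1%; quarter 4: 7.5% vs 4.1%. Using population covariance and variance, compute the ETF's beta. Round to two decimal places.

r̄p = 0.2500%,  r̄m = 0.4750%
Cov = Σ(rp − r̄p)(rm − r̄m) / 4 = 16.4188
Var(rm) = Σ(rm − r̄m)² / 4 = 8.1719
β = Cov / Var = 16.4188 / 8.1719 = 2.0092

2.01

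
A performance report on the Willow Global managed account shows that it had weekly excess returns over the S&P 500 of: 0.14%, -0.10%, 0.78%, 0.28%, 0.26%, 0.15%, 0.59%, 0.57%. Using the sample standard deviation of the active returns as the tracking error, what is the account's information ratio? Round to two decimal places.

1.15

μ = (0.14 − 0.1 + 0.78 + 0.28 + 0.26 + 0.15 + 0.59 + 0.57) / 8 = 0.3338%
Sample std dev = √[0.5884 / 7] = 0.2899%
IR = μ / tracking error = 0.3338 / 0.2899 = 1.1514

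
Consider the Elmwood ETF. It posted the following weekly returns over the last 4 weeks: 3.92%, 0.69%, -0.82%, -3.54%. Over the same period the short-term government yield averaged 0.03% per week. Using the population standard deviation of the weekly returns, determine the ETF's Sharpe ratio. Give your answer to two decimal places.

0.01

μ = (3.92 + 0.69 − 0.82 − 3.54) / 4 = 0.0625%
Population σ = √[Σ(r − μ)² / 4] = √[29.0309 / 4] = √7.2577 = 2.6940%
Sharpe = (μ − rf) / σ = (0.0625 − 0.03) / 2.6940 = 0.0325 / 2.6940 = 0.0121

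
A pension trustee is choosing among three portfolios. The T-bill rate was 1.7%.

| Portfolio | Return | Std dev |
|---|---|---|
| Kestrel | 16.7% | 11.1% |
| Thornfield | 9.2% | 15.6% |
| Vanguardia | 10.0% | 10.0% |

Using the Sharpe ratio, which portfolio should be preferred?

Kestrel

Kestrel: Sharpe ratio = (16.7% − 1.7%) / 11.1% = 1.351
Thornfield: Sharpe ratio = (9.2% − 1.7%) / 15.6% = 0.481
Vanguardia: Sharpe ratio = (10.0% − 1.7%) / 10.0% = 0.830
Highest: Kestrel (1.351).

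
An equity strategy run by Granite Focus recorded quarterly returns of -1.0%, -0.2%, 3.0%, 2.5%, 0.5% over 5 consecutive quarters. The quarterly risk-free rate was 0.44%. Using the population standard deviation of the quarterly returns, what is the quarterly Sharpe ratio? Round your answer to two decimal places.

0.34

r̄ = (-1 − 0.2 + 3 + 2.5 + 0.5) / 5 = 4.80 / 5 = 0.9600%
Σ(r − r̄)² = (-1 − 0.9600)² + (-0.2 − 0.9600)² + (3 − 0.9600)² + … = 11.9320
σ = √[11.9320 / 5] = 1.5448%
Sharpe = (r̄ − rf) / σ = (0.9600 − 0.44) / 1.5448 = 0.5200 / 1.5448 = 0.3366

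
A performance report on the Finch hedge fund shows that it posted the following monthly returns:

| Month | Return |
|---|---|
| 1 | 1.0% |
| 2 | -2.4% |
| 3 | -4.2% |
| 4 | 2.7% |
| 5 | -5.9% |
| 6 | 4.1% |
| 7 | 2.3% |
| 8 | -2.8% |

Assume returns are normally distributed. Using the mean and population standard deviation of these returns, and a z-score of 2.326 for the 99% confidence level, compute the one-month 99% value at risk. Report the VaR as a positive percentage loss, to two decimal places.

r̄ = (1 − 2.4 − 4.2 + 2.7 − 5.9 + 4.1 + 2.3 − 2.8) / 8 = -0.6500%
Σ(r − r̄)² = (1 − (-0.6500))² + (-2.4 − (-0.6500))² + (-4.2 − (-0.6500))² + … = 93.0600
population σ = √(93.0600 / 8) = √11.6325 = 3.4106%
VaR = −(r̄ − z·σ) = −(-0.6500 − 2.326 × 3.4106) = −(-8.5831) = 8.5831%

8.58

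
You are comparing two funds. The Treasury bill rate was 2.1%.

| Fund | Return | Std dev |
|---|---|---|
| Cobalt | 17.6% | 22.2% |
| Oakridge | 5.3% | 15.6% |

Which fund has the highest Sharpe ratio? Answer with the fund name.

Cobalt

Cobalt: Sharpe ratio = (17.6% − 2.1%) / 22.2% = 0.698
Oakridge: Sharpe ratio = (5.3% − 2.1%) / 15.6% = 0.205
Highest: Cobalt (0.698).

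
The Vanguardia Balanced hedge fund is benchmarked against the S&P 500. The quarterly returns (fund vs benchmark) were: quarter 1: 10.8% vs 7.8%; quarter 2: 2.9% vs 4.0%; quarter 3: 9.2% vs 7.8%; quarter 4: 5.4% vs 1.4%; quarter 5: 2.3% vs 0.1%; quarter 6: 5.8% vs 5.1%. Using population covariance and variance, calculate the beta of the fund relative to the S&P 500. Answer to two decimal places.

0.90

r̄p = 6.0667%,  r̄m = 4.3667%
Cov = Σ(rp − r̄p)(rm − r̄m) / 6 = 7.6706
Var(rm) = Σ(rm − r̄m)² / 6 = 8.5422
β = Cov / Var = 7.6706 / 8.5422 = 0.8980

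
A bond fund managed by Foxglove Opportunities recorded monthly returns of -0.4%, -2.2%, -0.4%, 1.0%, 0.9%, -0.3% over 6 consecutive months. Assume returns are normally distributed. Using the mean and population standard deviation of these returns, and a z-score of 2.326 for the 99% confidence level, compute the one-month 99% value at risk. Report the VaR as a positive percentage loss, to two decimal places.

r̄ = (-0.4 − 2.2 − 0.4 + 1 + 0.9 − 0.3) / 6 = -1.40 / 6 = -0.2333%
Σ(r − r̄)² = (-0.4 − (-0.2333))² + (-2.2 − (-0.2333))² + (-0.4 − (-0.2333))² + … = 6.7333
σ = √[6.7333 / 6] = 1.0593%
VaR = −(r̄ − z·σ) = −(-0.2333 − 2.326 × 1.0593) = −(-2.6972) = 2.6972%

2.70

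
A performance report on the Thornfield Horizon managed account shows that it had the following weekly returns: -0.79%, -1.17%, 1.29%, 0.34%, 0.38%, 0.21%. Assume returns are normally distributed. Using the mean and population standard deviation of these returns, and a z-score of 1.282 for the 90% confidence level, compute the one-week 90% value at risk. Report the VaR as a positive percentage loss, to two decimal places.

1.00

r̄ = (-0.79 − 1.17 + 1.29 + 0.34 + 0.38 + 0.21) / 6 = 0.0433%
Σ(r − r̄)² = (-0.79 − 0.0433)² + (-1.17 − 0.0433)² + … = 3.9499
population σ = √(3.9499 / 6) = √0.6583 = 0.8114%
VaR = −(r̄ − z·σ) = −(0.0433 − 1.282 × 0.8114) = −(-0.9969) = 0.9969%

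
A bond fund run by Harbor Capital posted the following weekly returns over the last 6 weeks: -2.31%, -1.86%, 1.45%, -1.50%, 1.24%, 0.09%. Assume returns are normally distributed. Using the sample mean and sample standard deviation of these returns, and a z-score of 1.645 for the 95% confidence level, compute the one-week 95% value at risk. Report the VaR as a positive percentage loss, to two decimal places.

r̄ = (-2.31 − 1.86 + 1.45 − 1.5 + 1.24 + 0.09) / 6 = -0.4817%
Sample std dev = √[13.3019 / 5] = 1.6311%
VaR = −(r̄ − z·σ) = −(-0.4817 − 1.645 × 1.6311) = −(-3.1649) = 3.1649%

3.16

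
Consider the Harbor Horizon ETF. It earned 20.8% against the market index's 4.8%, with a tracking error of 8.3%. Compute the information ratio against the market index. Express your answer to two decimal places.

1.93

IR = (Rp − Rb) / TE = (20.8% − 4.8%) / 8.3% = 16.00% / 8.3% = 1.9277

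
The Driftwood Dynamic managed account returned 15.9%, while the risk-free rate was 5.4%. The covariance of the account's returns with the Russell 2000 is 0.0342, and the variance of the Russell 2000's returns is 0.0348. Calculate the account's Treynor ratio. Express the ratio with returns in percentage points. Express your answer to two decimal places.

β = Cov / Var = 0.0342 / 0.0348 = 0.9828
Treynor = (Rp − Rf) / β = (15.9% − 5.4%) / 0.9828 = 10.50 / 0.9828 = 10.6838

10.68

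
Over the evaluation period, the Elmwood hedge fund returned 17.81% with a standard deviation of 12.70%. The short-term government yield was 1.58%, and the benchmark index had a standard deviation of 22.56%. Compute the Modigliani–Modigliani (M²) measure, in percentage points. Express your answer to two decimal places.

Sharpe = (Rp − Rf) / σp = (17.81% − 1.58%) / 12.70% = 1.2780
M² = Rf + Sharpe × σm = 1.58% + 1.2780 × 22.56% = 30.4117%

30.41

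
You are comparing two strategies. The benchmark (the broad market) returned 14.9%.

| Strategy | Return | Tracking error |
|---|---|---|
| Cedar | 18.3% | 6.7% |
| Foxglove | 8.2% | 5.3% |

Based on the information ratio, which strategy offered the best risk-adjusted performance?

Cedar: IR = (18.3% − 14.9%) / 6.7% = 0.507
Foxglove: IR = (8.2% − 14.9%) / 5.3% = -1.264
Highest: Cedar (0.507).

Cedar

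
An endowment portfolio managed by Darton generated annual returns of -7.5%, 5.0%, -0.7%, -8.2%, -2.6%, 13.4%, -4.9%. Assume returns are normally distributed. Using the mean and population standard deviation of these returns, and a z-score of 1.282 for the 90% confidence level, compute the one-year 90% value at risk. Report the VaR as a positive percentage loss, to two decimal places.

9.92

Mean return μ = -5.50 / 7 = -0.7857%
Σ(r − μ)² = (-7.5 − (-0.7857))² + (5 − (-0.7857))² + (-0.7 − (-0.7857))² + … = 354.9886
σ = √[354.9886 / 7] = 7.1213%
VaR = −(μ − z·σ) = −(-0.7857 − 1.282 × 7.1213) = −(-9.9152) = 9.9152%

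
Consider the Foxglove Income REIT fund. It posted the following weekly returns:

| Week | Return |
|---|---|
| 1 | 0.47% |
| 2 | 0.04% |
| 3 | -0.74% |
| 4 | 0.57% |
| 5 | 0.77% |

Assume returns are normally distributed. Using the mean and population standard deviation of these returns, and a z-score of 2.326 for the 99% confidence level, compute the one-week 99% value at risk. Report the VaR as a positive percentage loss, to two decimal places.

r̄ = (0.47 + 0.04 − 0.74 + 0.57 + 0.77) / 5 = 1.110 / 5 = 0.2220%
Population σ = √[Σ(r − r̄)² / 5] = √[1.4415 / 5] = √0.2883 = 0.5369%
VaR = −(r̄ − z·σ) = −(0.2220 − 2.326 × 0.5369) = −(-1.0268) = 1.0268%

1.03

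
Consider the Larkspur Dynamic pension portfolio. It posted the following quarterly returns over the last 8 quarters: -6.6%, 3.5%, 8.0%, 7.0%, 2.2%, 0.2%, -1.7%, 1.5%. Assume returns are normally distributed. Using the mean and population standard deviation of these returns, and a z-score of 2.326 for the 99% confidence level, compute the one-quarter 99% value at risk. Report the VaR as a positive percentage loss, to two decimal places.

r̄ = (-6.6 + 3.5 + 8 + 7 + 2.2 + 0.2 − 1.7 + 1.5) / 8 = 14.10 / 8 = 1.7625%
Population std dev = √[153.9788 / 8] = 4.3872%
VaR = −(r̄ − z·σ) = −(1.7625 − 2.326 × 4.3872) = −(-8.4421) = 8.4421%

8.44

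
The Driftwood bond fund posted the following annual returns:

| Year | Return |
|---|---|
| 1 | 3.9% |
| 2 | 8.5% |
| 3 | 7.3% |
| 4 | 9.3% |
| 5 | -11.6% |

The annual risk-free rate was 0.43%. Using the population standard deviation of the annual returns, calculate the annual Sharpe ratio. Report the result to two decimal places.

μ = (3.9 + 8.5 + 7.3 + 9.3 − 11.6) / 5 = 17.40 / 5 = 3.4800%
Population σ = √[Σ(r − μ)² / 5] = √[301.2480 / 5] = √60.2496 = 7.7621%
Sharpe = (μ − rf) / σ = (3.4800 − 0.43) / 7.7621 = 3.0500 / 7.7621 = 0.3929

0.39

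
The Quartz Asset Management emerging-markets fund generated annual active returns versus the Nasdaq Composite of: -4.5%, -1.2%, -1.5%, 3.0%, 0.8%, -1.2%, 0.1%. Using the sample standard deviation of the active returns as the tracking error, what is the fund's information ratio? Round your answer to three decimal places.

μ = (-4.5 − 1.2 − 1.5 + 3 + 0.8 − 1.2 + 0.1) / 7 = -4.50 / 7 = -0.6429%
Σ(r − μ)² = (-4.5 − (-0.6429))² + (-1.2 − (-0.6429))² + (-1.5 − (-0.6429))² + … = 32.1371
σ = √[32.1371 / 6] = 2.3143%
IR = μ / tracking error = -0.6429 / 2.3143 = -0.2778

-0.278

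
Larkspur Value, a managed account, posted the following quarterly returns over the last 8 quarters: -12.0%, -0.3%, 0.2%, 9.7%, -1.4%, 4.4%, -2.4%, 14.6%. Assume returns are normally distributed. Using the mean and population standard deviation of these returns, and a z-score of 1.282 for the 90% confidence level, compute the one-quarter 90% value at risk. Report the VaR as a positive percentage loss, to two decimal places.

8.10

Mean return r̄ = 12.80 / 8 = 1.6000%
Population std dev = √[457.9800 / 8] = 7.5662%
VaR = −(r̄ − z·σ) = −(1.6000 − 1.282 × 7.5662) = −(-8.0999) = 8.0999%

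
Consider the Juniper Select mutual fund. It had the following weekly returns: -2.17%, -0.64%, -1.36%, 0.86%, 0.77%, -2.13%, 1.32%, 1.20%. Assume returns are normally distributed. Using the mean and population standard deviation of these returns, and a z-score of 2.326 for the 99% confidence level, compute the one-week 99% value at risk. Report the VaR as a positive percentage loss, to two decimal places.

μ = (-2.17 − 0.64 − 1.36 + 0.86 + 0.77 − 2.13 + 1.32 + 1.2) / 8 = -2.150 / 8 = -0.2688%
Population std dev = √[15.4421 / 8] = 1.3893%
VaR = −(μ − z·σ) = −(-0.2688 − 2.326 × 1.3893) = −(-3.5003) = 3.5003%

3.50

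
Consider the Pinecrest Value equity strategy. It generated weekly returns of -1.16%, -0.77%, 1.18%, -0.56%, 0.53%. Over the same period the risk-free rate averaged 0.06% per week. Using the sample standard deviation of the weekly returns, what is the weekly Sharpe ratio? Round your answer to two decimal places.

-0.22

Mean return r̄ = -0.780 / 5 = -0.1560%
Sample std dev = √[3.8037 / 4] = 0.9752%
Sharpe = (r̄ − rf) / σ = (-0.1560 − 0.06) / 0.9752 = -0.2160 / 0.9752 = -0.2215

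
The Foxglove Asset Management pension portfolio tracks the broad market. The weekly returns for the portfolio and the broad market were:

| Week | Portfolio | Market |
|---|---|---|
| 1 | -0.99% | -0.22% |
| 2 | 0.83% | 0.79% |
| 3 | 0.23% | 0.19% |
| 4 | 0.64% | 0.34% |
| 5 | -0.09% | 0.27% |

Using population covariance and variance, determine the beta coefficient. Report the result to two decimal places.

1.80

r̄p = 0.1240%,  r̄m = 0.2740%
Cov = Σ(rp − r̄p)(rm − r̄m) / 5 = 0.1881
Var(rm) = Σ(rm − r̄m)² / 5 = 0.1043
β = Cov / Var = 0.1881 / 0.1043 = 1.8035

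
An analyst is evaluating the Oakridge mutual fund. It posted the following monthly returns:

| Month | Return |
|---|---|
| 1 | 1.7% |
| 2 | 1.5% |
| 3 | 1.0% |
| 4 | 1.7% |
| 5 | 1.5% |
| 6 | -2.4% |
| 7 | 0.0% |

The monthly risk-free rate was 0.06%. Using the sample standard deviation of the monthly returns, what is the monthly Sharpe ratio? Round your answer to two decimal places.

0.44

μ = (1.7 + 1.5 + 1 + 1.7 + 1.5 − 2.4 + 0) / 7 = 0.7143%
Σ(r − μ)² = (1.7 − 0.7143)² + (1.5 − 0.7143)² + (1 − 0.7143)² + … = 13.4686
σ = √[13.4686 / 6] = 1.4983%
Sharpe = (μ − rf) / σ = (0.7143 − 0.06) / 1.4983 = 0.6543 / 1.4983 = 0.4367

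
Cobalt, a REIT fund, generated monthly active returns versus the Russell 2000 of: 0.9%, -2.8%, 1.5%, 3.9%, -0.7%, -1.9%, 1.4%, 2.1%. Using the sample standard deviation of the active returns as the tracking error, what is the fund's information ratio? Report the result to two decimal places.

0.25

r̄ = (0.9 − 2.8 + 1.5 + 3.9 − 0.7 − 1.9 + 1.4 + 2.1) / 8 = 4.40 / 8 = 0.5500%
Sample std dev = √[34.1600 / 7] = 2.2091%
IR = r̄ / tracking error = 0.5500 / 2.2091 = 0.2490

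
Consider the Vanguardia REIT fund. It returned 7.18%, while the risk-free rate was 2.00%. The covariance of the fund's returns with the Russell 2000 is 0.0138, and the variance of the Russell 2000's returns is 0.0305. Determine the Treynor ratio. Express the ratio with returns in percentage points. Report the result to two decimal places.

11.45

β = Cov / Var = 0.0138 / 0.0305 = 0.4525
Treynor = (Rp − Rf) / β = (7.18% − 2.00%) / 0.4525 = 5.18 / 0.4525 = 11.4475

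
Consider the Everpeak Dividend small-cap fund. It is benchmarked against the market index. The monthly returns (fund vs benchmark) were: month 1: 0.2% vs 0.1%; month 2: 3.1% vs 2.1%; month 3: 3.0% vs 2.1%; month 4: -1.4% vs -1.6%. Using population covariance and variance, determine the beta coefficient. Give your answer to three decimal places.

r̄p = 1.2250%,  r̄m = 0.6750%
Cov = Σ(rp − r̄p)(rm − r̄m) / 4 = 2.9406
Var(rm) = Σ(rm − r̄m)² / 4 = 2.3919
β = Cov / Var = 2.9406 / 2.3919 = 1.2294

1.229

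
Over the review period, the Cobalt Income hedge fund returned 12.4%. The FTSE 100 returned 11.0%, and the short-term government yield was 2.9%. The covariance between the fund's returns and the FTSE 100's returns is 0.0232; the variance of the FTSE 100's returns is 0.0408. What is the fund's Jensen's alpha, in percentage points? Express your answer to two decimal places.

β = Cov / Var = 0.0232 / 0.0408 = 0.5686
E[R] = Rf + β(Rm − Rf) = 2.9% + 0.5686 × (11.0% − 2.9%) = 7.5057%
α = Rp − E[R] = 12.4% − 7.5057% = 4.8943

4.89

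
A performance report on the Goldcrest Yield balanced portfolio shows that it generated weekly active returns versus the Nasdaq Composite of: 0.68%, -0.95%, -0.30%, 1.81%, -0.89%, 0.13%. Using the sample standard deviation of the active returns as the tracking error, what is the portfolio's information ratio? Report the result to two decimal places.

r̄ = (0.68 − 0.95 − 0.3 + 1.81 − 0.89 + 0.13) / 6 = 0.480 / 6 = 0.0800%
Σ(r − r̄)² = 5.5016; sample σ = √(5.5016/5) = 1.0490%
IR = r̄ / tracking error = 0.0800 / 1.0490 = 0.0763

0.08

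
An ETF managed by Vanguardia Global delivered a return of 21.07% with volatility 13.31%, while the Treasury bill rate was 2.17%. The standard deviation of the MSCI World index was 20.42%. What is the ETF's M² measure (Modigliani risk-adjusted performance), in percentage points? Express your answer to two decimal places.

Sharpe = (Rp − Rf) / σp = (21.07% − 2.17%) / 13.31% = 1.4200
M² = Rf + Sharpe × σm = 2.17% + 1.4200 × 20.42% = 31.1664%

31.17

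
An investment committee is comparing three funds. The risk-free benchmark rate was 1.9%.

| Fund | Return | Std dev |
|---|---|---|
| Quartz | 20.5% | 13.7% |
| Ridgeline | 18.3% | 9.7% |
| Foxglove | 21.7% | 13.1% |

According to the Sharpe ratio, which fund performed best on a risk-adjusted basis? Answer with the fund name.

Quartz: Sharpe ratio = (20.5% − 1.9%) / 13.7% = 1.358
Ridgeline: Sharpe ratio = (18.3% − 1.9%) / 9.7% = 1.691
Foxglove: Sharpe ratio = (21.7% − 1.9%) / 13.1% = 1.511
Highest: Ridgeline (1.691).

Ridgeline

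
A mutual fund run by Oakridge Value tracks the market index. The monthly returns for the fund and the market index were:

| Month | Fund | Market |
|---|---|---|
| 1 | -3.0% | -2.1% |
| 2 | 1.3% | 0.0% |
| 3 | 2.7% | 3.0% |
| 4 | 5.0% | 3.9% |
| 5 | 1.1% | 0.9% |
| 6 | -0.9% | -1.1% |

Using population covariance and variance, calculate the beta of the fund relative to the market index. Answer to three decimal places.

r̄p = 1.0333%,  r̄m = 0.7667%
Cov = Σ(rp − r̄p)(rm − r̄m) / 6 = 5.1878
Var(rm) = Σ(rm − r̄m)² / 6 = 4.5189
β = Cov / Var = 5.1878 / 4.5189 = 1.1480

1.148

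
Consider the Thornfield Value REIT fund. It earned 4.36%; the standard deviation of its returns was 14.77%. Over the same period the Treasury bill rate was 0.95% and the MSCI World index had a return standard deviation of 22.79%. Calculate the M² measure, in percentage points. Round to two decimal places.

Sharpe = (Rp − Rf) / σp = (4.36% − 0.95%) / 14.77% = 0.2309
M² = Rf + Sharpe × σm = 0.95% + 0.2309 × 22.79% = 6.2122%

6.21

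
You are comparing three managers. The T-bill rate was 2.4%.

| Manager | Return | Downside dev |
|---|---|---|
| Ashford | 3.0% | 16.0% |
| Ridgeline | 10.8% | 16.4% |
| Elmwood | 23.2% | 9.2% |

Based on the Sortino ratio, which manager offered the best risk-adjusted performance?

Ashford: Sortino ratio = (3.0% − 2.4%) / 16.0% = 0.038
Ridgeline: Sortino ratio = (10.8% − 2.4%) / 16.4% = 0.512
Elmwood: Sortino ratio = (23.2% − 2.4%) / 9.2% = 2.261
Highest: Elmwood (2.261).

Elmwood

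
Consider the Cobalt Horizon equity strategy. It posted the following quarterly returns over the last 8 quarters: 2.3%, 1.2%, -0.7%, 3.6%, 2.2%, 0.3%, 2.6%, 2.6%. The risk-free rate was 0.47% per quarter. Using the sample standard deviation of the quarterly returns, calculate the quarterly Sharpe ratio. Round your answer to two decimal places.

r̄ = (2.3 + 1.2 − 0.7 + 3.6 + 2.2 + 0.3 + 2.6 + 2.6) / 8 = 14.10 / 8 = 1.7625%
Sample std dev = √[13.7788 / 7] = 1.4030%
Sharpe = (r̄ − rf) / σ = (1.7625 − 0.47) / 1.4030 = 1.2925 / 1.4030 = 0.9212

0.92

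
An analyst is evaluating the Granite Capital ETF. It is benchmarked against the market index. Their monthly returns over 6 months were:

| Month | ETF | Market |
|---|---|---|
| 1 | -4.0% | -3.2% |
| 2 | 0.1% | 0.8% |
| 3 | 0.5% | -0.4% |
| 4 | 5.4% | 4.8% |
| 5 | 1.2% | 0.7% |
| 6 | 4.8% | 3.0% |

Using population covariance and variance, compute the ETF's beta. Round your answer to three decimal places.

r̄p = 1.3333%,  r̄m = 0.9500%
Cov = Σ(rp − r̄p)(rm − r̄m) / 6 = 7.7067
Var(rm) = Σ(rm − r̄m)² / 6 = 6.3592
β = Cov / Var = 7.7067 / 6.3592 = 1.2119

1.212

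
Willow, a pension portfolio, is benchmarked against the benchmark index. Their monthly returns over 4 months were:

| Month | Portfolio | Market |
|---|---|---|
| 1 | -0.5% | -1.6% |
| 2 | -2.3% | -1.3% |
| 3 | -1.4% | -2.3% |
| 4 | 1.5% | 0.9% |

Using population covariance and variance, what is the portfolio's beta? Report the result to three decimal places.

0.953

r̄p = -0.6750%,  r̄m = -1.0750%
Cov = Σ(rp − r̄p)(rm − r̄m) / 4 = 1.3644
Var(rm) = Σ(rm − r̄m)² / 4 = 1.4319
β = Cov / Var = 1.3644 / 1.4319 = 0.9529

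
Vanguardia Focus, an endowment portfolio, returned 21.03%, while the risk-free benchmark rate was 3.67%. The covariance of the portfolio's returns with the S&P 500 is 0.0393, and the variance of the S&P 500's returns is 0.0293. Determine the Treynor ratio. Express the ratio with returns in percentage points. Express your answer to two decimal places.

β = Cov / Var = 0.0393 / 0.0293 = 1.3413
Treynor = (Rp − Rf) / β = (21.03% − 3.67%) / 1.3413 = 17.36 / 1.3413 = 12.9427

12.94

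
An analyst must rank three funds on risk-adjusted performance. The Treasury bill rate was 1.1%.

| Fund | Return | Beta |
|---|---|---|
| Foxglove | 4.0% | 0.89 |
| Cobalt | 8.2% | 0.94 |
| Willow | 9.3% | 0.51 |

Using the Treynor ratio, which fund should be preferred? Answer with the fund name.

Foxglove: Treynor = (4.0% − 1.1%) / 0.89 = 3.258
Cobalt: Treynor = (8.2% − 1.1%) / 0.94 = 7.553
Willow: Treynor = (9.3% − 1.1%) / 0.51 = 16.078
Highest: Willow (16.078).

Willow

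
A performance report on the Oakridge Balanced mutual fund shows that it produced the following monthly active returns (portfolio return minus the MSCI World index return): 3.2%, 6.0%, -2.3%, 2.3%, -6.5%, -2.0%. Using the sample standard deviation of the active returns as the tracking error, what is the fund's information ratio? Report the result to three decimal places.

0.026

r̄ = (3.2 + 6 − 2.3 + 2.3 − 6.5 − 2) / 6 = 0.70 / 6 = 0.1167%
Sample σ = √[Σ(r − r̄)² / 5] = √[102.9883 / 5] = √20.5977 = 4.5385%
IR = r̄ / tracking error = 0.1167 / 4.5385 = 0.0257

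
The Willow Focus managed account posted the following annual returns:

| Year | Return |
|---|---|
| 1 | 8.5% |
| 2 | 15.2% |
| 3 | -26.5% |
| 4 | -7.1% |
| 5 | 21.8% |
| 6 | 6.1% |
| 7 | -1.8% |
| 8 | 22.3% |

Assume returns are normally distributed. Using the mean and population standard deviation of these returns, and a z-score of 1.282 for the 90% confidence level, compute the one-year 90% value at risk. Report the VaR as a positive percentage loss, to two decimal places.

r̄ = (8.5 + 15.2 − 26.5 − 7.1 + 21.8 + 6.1 − 1.8 + 22.3) / 8 = 38.50 / 8 = 4.8125%
Σ(r − r̄)² = 1883.6488; population σ = √(1883.6488/8) = 15.3446%
VaR = −(r̄ − z·σ) = −(4.8125 − 1.282 × 15.3446) = −(-14.8593) = 14.8593%

14.86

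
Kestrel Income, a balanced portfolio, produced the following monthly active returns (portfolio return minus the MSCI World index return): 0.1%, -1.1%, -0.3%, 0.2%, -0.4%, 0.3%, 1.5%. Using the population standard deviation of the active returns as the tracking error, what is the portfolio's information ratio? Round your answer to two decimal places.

0.06

Mean return r̄ = 0.30 / 7 = 0.0429%
Σ(r − r̄)² = (0.1 − 0.0429)² + (-1.1 − 0.0429)² + (-0.3 − 0.0429)² + … = 3.8371
σ = √[3.8371 / 7] = 0.7404%
IR = r̄ / tracking error = 0.0429 / 0.7404 = 0.0579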